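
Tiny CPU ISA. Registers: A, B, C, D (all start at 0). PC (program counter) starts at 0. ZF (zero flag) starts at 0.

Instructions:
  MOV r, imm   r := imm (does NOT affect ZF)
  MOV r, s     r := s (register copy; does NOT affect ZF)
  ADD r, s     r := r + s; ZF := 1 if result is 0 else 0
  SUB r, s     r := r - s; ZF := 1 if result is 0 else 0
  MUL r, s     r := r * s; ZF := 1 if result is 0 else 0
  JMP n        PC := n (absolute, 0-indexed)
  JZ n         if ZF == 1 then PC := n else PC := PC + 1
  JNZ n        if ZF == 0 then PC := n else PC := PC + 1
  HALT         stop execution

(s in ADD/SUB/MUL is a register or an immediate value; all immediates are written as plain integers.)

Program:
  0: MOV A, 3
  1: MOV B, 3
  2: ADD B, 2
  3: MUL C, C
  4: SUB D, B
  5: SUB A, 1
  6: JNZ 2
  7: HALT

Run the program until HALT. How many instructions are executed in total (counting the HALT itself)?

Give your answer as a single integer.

Step 1: PC=0 exec 'MOV A, 3'. After: A=3 B=0 C=0 D=0 ZF=0 PC=1
Step 2: PC=1 exec 'MOV B, 3'. After: A=3 B=3 C=0 D=0 ZF=0 PC=2
Step 3: PC=2 exec 'ADD B, 2'. After: A=3 B=5 C=0 D=0 ZF=0 PC=3
Step 4: PC=3 exec 'MUL C, C'. After: A=3 B=5 C=0 D=0 ZF=1 PC=4
Step 5: PC=4 exec 'SUB D, B'. After: A=3 B=5 C=0 D=-5 ZF=0 PC=5
Step 6: PC=5 exec 'SUB A, 1'. After: A=2 B=5 C=0 D=-5 ZF=0 PC=6
Step 7: PC=6 exec 'JNZ 2'. After: A=2 B=5 C=0 D=-5 ZF=0 PC=2
Step 8: PC=2 exec 'ADD B, 2'. After: A=2 B=7 C=0 D=-5 ZF=0 PC=3
Step 9: PC=3 exec 'MUL C, C'. After: A=2 B=7 C=0 D=-5 ZF=1 PC=4
Step 10: PC=4 exec 'SUB D, B'. After: A=2 B=7 C=0 D=-12 ZF=0 PC=5
Step 11: PC=5 exec 'SUB A, 1'. After: A=1 B=7 C=0 D=-12 ZF=0 PC=6
Step 12: PC=6 exec 'JNZ 2'. After: A=1 B=7 C=0 D=-12 ZF=0 PC=2
Step 13: PC=2 exec 'ADD B, 2'. After: A=1 B=9 C=0 D=-12 ZF=0 PC=3
Step 14: PC=3 exec 'MUL C, C'. After: A=1 B=9 C=0 D=-12 ZF=1 PC=4
Step 15: PC=4 exec 'SUB D, B'. After: A=1 B=9 C=0 D=-21 ZF=0 PC=5
Step 16: PC=5 exec 'SUB A, 1'. After: A=0 B=9 C=0 D=-21 ZF=1 PC=6
Step 17: PC=6 exec 'JNZ 2'. After: A=0 B=9 C=0 D=-21 ZF=1 PC=7
Step 18: PC=7 exec 'HALT'. After: A=0 B=9 C=0 D=-21 ZF=1 PC=7 HALTED
Total instructions executed: 18

Answer: 18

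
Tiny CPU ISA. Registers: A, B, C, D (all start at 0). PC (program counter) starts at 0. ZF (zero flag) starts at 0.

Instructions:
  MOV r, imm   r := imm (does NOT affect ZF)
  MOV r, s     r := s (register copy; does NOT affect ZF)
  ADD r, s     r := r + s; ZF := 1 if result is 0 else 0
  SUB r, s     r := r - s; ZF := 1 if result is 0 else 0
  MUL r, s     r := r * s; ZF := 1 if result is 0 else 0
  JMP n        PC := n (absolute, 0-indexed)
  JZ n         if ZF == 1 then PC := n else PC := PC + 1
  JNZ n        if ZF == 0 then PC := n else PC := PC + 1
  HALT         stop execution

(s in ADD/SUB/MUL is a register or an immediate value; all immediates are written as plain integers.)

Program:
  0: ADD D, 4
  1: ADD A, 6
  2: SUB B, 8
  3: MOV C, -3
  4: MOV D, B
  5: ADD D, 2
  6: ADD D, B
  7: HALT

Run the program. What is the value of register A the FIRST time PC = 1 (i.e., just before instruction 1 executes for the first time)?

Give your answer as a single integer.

Step 1: PC=0 exec 'ADD D, 4'. After: A=0 B=0 C=0 D=4 ZF=0 PC=1
First time PC=1: A=0

0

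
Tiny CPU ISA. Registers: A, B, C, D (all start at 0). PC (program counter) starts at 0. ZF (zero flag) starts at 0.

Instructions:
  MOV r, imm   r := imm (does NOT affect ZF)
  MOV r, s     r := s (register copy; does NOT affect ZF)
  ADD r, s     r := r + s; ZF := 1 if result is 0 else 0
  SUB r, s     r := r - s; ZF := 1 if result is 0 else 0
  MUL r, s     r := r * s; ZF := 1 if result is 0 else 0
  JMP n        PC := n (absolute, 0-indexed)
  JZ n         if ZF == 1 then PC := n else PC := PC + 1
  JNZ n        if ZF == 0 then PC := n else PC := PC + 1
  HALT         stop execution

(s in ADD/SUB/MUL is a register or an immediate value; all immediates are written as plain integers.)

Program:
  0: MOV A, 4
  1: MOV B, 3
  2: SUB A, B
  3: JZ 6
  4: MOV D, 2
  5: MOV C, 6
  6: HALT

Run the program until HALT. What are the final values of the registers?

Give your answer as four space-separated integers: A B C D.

Answer: 1 3 6 2

Derivation:
Step 1: PC=0 exec 'MOV A, 4'. After: A=4 B=0 C=0 D=0 ZF=0 PC=1
Step 2: PC=1 exec 'MOV B, 3'. After: A=4 B=3 C=0 D=0 ZF=0 PC=2
Step 3: PC=2 exec 'SUB A, B'. After: A=1 B=3 C=0 D=0 ZF=0 PC=3
Step 4: PC=3 exec 'JZ 6'. After: A=1 B=3 C=0 D=0 ZF=0 PC=4
Step 5: PC=4 exec 'MOV D, 2'. After: A=1 B=3 C=0 D=2 ZF=0 PC=5
Step 6: PC=5 exec 'MOV C, 6'. After: A=1 B=3 C=6 D=2 ZF=0 PC=6
Step 7: PC=6 exec 'HALT'. After: A=1 B=3 C=6 D=2 ZF=0 PC=6 HALTED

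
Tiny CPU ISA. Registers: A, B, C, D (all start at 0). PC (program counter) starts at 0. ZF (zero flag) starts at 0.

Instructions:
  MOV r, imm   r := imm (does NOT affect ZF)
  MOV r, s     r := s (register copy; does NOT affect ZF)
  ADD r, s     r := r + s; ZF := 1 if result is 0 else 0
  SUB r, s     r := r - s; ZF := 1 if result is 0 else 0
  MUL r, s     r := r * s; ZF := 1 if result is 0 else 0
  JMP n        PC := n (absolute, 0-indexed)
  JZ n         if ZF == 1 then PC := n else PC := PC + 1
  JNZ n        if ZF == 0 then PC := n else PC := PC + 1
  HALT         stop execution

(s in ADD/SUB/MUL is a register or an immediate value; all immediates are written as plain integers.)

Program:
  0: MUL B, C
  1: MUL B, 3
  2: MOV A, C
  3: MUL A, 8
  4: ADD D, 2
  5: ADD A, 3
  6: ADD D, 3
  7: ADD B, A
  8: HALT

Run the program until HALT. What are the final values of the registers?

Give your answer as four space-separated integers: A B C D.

Step 1: PC=0 exec 'MUL B, C'. After: A=0 B=0 C=0 D=0 ZF=1 PC=1
Step 2: PC=1 exec 'MUL B, 3'. After: A=0 B=0 C=0 D=0 ZF=1 PC=2
Step 3: PC=2 exec 'MOV A, C'. After: A=0 B=0 C=0 D=0 ZF=1 PC=3
Step 4: PC=3 exec 'MUL A, 8'. After: A=0 B=0 C=0 D=0 ZF=1 PC=4
Step 5: PC=4 exec 'ADD D, 2'. After: A=0 B=0 C=0 D=2 ZF=0 PC=5
Step 6: PC=5 exec 'ADD A, 3'. After: A=3 B=0 C=0 D=2 ZF=0 PC=6
Step 7: PC=6 exec 'ADD D, 3'. After: A=3 B=0 C=0 D=5 ZF=0 PC=7
Step 8: PC=7 exec 'ADD B, A'. After: A=3 B=3 C=0 D=5 ZF=0 PC=8
Step 9: PC=8 exec 'HALT'. After: A=3 B=3 C=0 D=5 ZF=0 PC=8 HALTED

Answer: 3 3 0 5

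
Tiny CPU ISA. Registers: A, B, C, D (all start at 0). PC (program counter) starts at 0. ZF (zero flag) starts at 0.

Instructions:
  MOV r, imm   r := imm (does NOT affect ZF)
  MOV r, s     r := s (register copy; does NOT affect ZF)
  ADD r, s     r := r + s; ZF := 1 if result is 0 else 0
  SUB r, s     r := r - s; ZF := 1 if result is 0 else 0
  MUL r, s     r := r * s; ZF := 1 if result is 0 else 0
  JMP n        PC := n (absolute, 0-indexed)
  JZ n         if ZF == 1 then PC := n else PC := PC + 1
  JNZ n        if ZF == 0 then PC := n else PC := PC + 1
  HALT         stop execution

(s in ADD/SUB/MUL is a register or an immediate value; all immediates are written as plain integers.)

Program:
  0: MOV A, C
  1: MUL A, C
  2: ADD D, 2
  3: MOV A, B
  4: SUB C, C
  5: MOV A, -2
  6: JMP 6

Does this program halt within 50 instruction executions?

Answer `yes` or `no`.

Answer: no

Derivation:
Step 1: PC=0 exec 'MOV A, C'. After: A=0 B=0 C=0 D=0 ZF=0 PC=1
Step 2: PC=1 exec 'MUL A, C'. After: A=0 B=0 C=0 D=0 ZF=1 PC=2
Step 3: PC=2 exec 'ADD D, 2'. After: A=0 B=0 C=0 D=2 ZF=0 PC=3
Step 4: PC=3 exec 'MOV A, B'. After: A=0 B=0 C=0 D=2 ZF=0 PC=4
Step 5: PC=4 exec 'SUB C, C'. After: A=0 B=0 C=0 D=2 ZF=1 PC=5
Step 6: PC=5 exec 'MOV A, -2'. After: A=-2 B=0 C=0 D=2 ZF=1 PC=6
Step 7: PC=6 exec 'JMP 6'. After: A=-2 B=0 C=0 D=2 ZF=1 PC=6
State after step 7 equals state after step 6: the program is in a cycle of length 1 and will never halt.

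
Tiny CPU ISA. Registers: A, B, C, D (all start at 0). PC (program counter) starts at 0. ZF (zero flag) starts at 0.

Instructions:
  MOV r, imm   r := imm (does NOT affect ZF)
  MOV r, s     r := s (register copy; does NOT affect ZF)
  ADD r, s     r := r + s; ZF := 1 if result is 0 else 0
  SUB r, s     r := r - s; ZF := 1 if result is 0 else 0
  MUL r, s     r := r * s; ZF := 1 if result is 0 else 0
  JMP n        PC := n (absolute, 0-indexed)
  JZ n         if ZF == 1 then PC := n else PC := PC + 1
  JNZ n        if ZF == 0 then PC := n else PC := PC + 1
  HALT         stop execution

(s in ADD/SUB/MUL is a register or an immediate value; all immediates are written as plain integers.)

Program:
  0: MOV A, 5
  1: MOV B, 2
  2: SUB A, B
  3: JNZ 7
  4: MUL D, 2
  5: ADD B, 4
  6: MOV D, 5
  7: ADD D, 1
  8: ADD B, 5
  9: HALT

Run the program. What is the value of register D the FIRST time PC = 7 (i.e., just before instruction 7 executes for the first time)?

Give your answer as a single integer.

Step 1: PC=0 exec 'MOV A, 5'. After: A=5 B=0 C=0 D=0 ZF=0 PC=1
Step 2: PC=1 exec 'MOV B, 2'. After: A=5 B=2 C=0 D=0 ZF=0 PC=2
Step 3: PC=2 exec 'SUB A, B'. After: A=3 B=2 C=0 D=0 ZF=0 PC=3
Step 4: PC=3 exec 'JNZ 7'. After: A=3 B=2 C=0 D=0 ZF=0 PC=7
First time PC=7: D=0

0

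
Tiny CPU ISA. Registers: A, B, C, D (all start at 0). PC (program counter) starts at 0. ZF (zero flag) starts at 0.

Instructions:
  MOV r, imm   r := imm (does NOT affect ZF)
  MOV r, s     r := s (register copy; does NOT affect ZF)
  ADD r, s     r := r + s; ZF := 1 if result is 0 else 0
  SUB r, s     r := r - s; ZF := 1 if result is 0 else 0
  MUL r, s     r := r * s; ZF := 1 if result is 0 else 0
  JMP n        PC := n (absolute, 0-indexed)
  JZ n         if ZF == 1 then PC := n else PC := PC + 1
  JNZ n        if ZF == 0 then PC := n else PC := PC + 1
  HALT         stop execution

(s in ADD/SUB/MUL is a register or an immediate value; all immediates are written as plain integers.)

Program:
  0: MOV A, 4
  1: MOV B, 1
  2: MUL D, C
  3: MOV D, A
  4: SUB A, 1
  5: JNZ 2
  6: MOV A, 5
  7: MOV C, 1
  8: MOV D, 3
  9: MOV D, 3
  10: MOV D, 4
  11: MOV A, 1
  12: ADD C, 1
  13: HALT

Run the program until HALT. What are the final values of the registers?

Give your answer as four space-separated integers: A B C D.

Step 1: PC=0 exec 'MOV A, 4'. After: A=4 B=0 C=0 D=0 ZF=0 PC=1
Step 2: PC=1 exec 'MOV B, 1'. After: A=4 B=1 C=0 D=0 ZF=0 PC=2
Step 3: PC=2 exec 'MUL D, C'. After: A=4 B=1 C=0 D=0 ZF=1 PC=3
Step 4: PC=3 exec 'MOV D, A'. After: A=4 B=1 C=0 D=4 ZF=1 PC=4
Step 5: PC=4 exec 'SUB A, 1'. After: A=3 B=1 C=0 D=4 ZF=0 PC=5
Step 6: PC=5 exec 'JNZ 2'. After: A=3 B=1 C=0 D=4 ZF=0 PC=2
Step 7: PC=2 exec 'MUL D, C'. After: A=3 B=1 C=0 D=0 ZF=1 PC=3
Step 8: PC=3 exec 'MOV D, A'. After: A=3 B=1 C=0 D=3 ZF=1 PC=4
Step 9: PC=4 exec 'SUB A, 1'. After: A=2 B=1 C=0 D=3 ZF=0 PC=5
Step 10: PC=5 exec 'JNZ 2'. After: A=2 B=1 C=0 D=3 ZF=0 PC=2
Step 11: PC=2 exec 'MUL D, C'. After: A=2 B=1 C=0 D=0 ZF=1 PC=3
Step 12: PC=3 exec 'MOV D, A'. After: A=2 B=1 C=0 D=2 ZF=1 PC=4
Step 13: PC=4 exec 'SUB A, 1'. After: A=1 B=1 C=0 D=2 ZF=0 PC=5
Step 14: PC=5 exec 'JNZ 2'. After: A=1 B=1 C=0 D=2 ZF=0 PC=2
Step 15: PC=2 exec 'MUL D, C'. After: A=1 B=1 C=0 D=0 ZF=1 PC=3
Step 16: PC=3 exec 'MOV D, A'. After: A=1 B=1 C=0 D=1 ZF=1 PC=4
Step 17: PC=4 exec 'SUB A, 1'. After: A=0 B=1 C=0 D=1 ZF=1 PC=5
Step 18: PC=5 exec 'JNZ 2'. After: A=0 B=1 C=0 D=1 ZF=1 PC=6
Step 19: PC=6 exec 'MOV A, 5'. After: A=5 B=1 C=0 D=1 ZF=1 PC=7
Step 20: PC=7 exec 'MOV C, 1'. After: A=5 B=1 C=1 D=1 ZF=1 PC=8
Step 21: PC=8 exec 'MOV D, 3'. After: A=5 B=1 C=1 D=3 ZF=1 PC=9
Step 22: PC=9 exec 'MOV D, 3'. After: A=5 B=1 C=1 D=3 ZF=1 PC=10
Step 23: PC=10 exec 'MOV D, 4'. After: A=5 B=1 C=1 D=4 ZF=1 PC=11
Step 24: PC=11 exec 'MOV A, 1'. After: A=1 B=1 C=1 D=4 ZF=1 PC=12
Step 25: PC=12 exec 'ADD C, 1'. After: A=1 B=1 C=2 D=4 ZF=0 PC=13
Step 26: PC=13 exec 'HALT'. After: A=1 B=1 C=2 D=4 ZF=0 PC=13 HALTED

Answer: 1 1 2 4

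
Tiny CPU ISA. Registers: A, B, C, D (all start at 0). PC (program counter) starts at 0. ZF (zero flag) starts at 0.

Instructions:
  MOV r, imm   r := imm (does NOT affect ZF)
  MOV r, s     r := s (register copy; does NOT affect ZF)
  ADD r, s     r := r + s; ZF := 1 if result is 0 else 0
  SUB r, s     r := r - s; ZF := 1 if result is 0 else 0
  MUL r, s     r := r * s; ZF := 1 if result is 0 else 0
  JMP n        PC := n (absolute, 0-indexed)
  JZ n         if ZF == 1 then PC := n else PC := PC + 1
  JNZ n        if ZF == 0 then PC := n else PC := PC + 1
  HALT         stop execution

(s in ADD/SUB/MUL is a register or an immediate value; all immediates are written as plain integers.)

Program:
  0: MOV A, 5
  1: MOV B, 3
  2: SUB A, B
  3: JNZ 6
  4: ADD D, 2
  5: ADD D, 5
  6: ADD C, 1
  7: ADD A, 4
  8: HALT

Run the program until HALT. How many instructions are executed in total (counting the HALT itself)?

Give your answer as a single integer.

Answer: 7

Derivation:
Step 1: PC=0 exec 'MOV A, 5'. After: A=5 B=0 C=0 D=0 ZF=0 PC=1
Step 2: PC=1 exec 'MOV B, 3'. After: A=5 B=3 C=0 D=0 ZF=0 PC=2
Step 3: PC=2 exec 'SUB A, B'. After: A=2 B=3 C=0 D=0 ZF=0 PC=3
Step 4: PC=3 exec 'JNZ 6'. After: A=2 B=3 C=0 D=0 ZF=0 PC=6
Step 5: PC=6 exec 'ADD C, 1'. After: A=2 B=3 C=1 D=0 ZF=0 PC=7
Step 6: PC=7 exec 'ADD A, 4'. After: A=6 B=3 C=1 D=0 ZF=0 PC=8
Step 7: PC=8 exec 'HALT'. After: A=6 B=3 C=1 D=0 ZF=0 PC=8 HALTED
Total instructions executed: 7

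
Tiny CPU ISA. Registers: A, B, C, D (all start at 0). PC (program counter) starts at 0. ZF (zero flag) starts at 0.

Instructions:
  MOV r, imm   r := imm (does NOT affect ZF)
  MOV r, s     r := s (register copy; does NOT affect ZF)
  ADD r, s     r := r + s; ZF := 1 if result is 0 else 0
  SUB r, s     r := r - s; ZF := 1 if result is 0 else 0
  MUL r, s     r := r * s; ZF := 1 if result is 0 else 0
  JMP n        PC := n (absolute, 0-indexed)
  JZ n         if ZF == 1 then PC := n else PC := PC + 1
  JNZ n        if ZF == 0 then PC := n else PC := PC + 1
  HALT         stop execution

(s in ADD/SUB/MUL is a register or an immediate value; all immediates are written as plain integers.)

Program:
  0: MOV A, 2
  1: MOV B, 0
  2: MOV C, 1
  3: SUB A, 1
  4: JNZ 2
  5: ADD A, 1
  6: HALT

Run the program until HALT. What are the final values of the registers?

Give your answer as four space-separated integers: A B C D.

Answer: 1 0 1 0

Derivation:
Step 1: PC=0 exec 'MOV A, 2'. After: A=2 B=0 C=0 D=0 ZF=0 PC=1
Step 2: PC=1 exec 'MOV B, 0'. After: A=2 B=0 C=0 D=0 ZF=0 PC=2
Step 3: PC=2 exec 'MOV C, 1'. After: A=2 B=0 C=1 D=0 ZF=0 PC=3
Step 4: PC=3 exec 'SUB A, 1'. After: A=1 B=0 C=1 D=0 ZF=0 PC=4
Step 5: PC=4 exec 'JNZ 2'. After: A=1 B=0 C=1 D=0 ZF=0 PC=2
Step 6: PC=2 exec 'MOV C, 1'. After: A=1 B=0 C=1 D=0 ZF=0 PC=3
Step 7: PC=3 exec 'SUB A, 1'. After: A=0 B=0 C=1 D=0 ZF=1 PC=4
Step 8: PC=4 exec 'JNZ 2'. After: A=0 B=0 C=1 D=0 ZF=1 PC=5
Step 9: PC=5 exec 'ADD A, 1'. After: A=1 B=0 C=1 D=0 ZF=0 PC=6
Step 10: PC=6 exec 'HALT'. After: A=1 B=0 C=1 D=0 ZF=0 PC=6 HALTED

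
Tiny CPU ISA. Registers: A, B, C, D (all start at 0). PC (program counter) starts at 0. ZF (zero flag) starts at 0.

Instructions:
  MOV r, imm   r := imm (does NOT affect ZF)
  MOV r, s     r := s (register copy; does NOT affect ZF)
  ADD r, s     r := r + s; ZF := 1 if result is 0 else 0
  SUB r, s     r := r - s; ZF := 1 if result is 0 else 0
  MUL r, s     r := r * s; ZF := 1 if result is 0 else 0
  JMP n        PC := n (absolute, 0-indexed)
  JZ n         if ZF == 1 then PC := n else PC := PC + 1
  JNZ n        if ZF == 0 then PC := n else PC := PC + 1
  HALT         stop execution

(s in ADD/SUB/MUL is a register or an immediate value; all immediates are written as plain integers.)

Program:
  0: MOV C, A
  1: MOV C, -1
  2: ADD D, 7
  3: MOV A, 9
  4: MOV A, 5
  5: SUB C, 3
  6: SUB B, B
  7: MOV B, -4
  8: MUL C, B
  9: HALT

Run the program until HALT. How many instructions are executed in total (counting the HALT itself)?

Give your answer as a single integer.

Step 1: PC=0 exec 'MOV C, A'. After: A=0 B=0 C=0 D=0 ZF=0 PC=1
Step 2: PC=1 exec 'MOV C, -1'. After: A=0 B=0 C=-1 D=0 ZF=0 PC=2
Step 3: PC=2 exec 'ADD D, 7'. After: A=0 B=0 C=-1 D=7 ZF=0 PC=3
Step 4: PC=3 exec 'MOV A, 9'. After: A=9 B=0 C=-1 D=7 ZF=0 PC=4
Step 5: PC=4 exec 'MOV A, 5'. After: A=5 B=0 C=-1 D=7 ZF=0 PC=5
Step 6: PC=5 exec 'SUB C, 3'. After: A=5 B=0 C=-4 D=7 ZF=0 PC=6
Step 7: PC=6 exec 'SUB B, B'. After: A=5 B=0 C=-4 D=7 ZF=1 PC=7
Step 8: PC=7 exec 'MOV B, -4'. After: A=5 B=-4 C=-4 D=7 ZF=1 PC=8
Step 9: PC=8 exec 'MUL C, B'. After: A=5 B=-4 C=16 D=7 ZF=0 PC=9
Step 10: PC=9 exec 'HALT'. After: A=5 B=-4 C=16 D=7 ZF=0 PC=9 HALTED
Total instructions executed: 10

Answer: 10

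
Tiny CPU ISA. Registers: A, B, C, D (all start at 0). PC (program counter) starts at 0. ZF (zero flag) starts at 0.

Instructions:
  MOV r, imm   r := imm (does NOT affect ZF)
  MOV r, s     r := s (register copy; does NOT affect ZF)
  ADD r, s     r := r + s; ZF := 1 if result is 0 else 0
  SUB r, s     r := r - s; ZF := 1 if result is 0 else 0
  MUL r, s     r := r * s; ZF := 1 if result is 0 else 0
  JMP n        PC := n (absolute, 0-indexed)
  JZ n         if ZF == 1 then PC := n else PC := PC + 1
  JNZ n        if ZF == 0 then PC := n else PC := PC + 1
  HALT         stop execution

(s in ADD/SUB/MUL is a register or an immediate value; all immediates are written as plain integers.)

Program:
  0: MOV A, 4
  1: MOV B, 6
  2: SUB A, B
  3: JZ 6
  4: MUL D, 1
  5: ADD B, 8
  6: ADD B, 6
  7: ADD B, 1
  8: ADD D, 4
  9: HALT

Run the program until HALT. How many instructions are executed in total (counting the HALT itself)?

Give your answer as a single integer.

Answer: 10

Derivation:
Step 1: PC=0 exec 'MOV A, 4'. After: A=4 B=0 C=0 D=0 ZF=0 PC=1
Step 2: PC=1 exec 'MOV B, 6'. After: A=4 B=6 C=0 D=0 ZF=0 PC=2
Step 3: PC=2 exec 'SUB A, B'. After: A=-2 B=6 C=0 D=0 ZF=0 PC=3
Step 4: PC=3 exec 'JZ 6'. After: A=-2 B=6 C=0 D=0 ZF=0 PC=4
Step 5: PC=4 exec 'MUL D, 1'. After: A=-2 B=6 C=0 D=0 ZF=1 PC=5
Step 6: PC=5 exec 'ADD B, 8'. After: A=-2 B=14 C=0 D=0 ZF=0 PC=6
Step 7: PC=6 exec 'ADD B, 6'. After: A=-2 B=20 C=0 D=0 ZF=0 PC=7
Step 8: PC=7 exec 'ADD B, 1'. After: A=-2 B=21 C=0 D=0 ZF=0 PC=8
Step 9: PC=8 exec 'ADD D, 4'. After: A=-2 B=21 C=0 D=4 ZF=0 PC=9
Step 10: PC=9 exec 'HALT'. After: A=-2 B=21 C=0 D=4 ZF=0 PC=9 HALTED
Total instructions executed: 10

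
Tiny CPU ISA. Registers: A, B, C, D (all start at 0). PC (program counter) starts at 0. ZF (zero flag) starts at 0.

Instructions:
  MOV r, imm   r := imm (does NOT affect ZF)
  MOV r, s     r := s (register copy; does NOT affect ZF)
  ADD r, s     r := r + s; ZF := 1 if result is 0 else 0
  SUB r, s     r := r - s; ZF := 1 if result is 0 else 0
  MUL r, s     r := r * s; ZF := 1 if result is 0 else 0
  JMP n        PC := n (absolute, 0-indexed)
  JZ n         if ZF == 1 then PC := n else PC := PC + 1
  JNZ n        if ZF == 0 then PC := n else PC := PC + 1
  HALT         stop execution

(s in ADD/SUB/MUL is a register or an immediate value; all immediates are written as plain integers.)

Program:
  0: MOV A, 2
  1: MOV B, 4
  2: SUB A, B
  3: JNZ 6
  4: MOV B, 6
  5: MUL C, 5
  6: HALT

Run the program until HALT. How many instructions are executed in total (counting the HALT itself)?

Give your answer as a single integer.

Step 1: PC=0 exec 'MOV A, 2'. After: A=2 B=0 C=0 D=0 ZF=0 PC=1
Step 2: PC=1 exec 'MOV B, 4'. After: A=2 B=4 C=0 D=0 ZF=0 PC=2
Step 3: PC=2 exec 'SUB A, B'. After: A=-2 B=4 C=0 D=0 ZF=0 PC=3
Step 4: PC=3 exec 'JNZ 6'. After: A=-2 B=4 C=0 D=0 ZF=0 PC=6
Step 5: PC=6 exec 'HALT'. After: A=-2 B=4 C=0 D=0 ZF=0 PC=6 HALTED
Total instructions executed: 5

Answer: 5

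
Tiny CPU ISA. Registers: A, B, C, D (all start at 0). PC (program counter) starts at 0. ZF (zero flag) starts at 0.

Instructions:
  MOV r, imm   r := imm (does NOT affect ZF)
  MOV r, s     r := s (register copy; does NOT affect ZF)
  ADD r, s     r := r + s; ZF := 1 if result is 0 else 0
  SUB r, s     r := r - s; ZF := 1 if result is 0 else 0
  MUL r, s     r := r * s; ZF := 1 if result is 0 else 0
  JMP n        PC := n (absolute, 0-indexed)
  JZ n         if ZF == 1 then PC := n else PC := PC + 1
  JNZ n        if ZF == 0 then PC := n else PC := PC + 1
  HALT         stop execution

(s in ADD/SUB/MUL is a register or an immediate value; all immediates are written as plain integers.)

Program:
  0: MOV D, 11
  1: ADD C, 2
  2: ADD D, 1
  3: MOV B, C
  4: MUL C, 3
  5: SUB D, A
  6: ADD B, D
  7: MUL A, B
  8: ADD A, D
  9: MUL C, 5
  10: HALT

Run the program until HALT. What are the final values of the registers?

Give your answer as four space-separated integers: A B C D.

Step 1: PC=0 exec 'MOV D, 11'. After: A=0 B=0 C=0 D=11 ZF=0 PC=1
Step 2: PC=1 exec 'ADD C, 2'. After: A=0 B=0 C=2 D=11 ZF=0 PC=2
Step 3: PC=2 exec 'ADD D, 1'. After: A=0 B=0 C=2 D=12 ZF=0 PC=3
Step 4: PC=3 exec 'MOV B, C'. After: A=0 B=2 C=2 D=12 ZF=0 PC=4
Step 5: PC=4 exec 'MUL C, 3'. After: A=0 B=2 C=6 D=12 ZF=0 PC=5
Step 6: PC=5 exec 'SUB D, A'. After: A=0 B=2 C=6 D=12 ZF=0 PC=6
Step 7: PC=6 exec 'ADD B, D'. After: A=0 B=14 C=6 D=12 ZF=0 PC=7
Step 8: PC=7 exec 'MUL A, B'. After: A=0 B=14 C=6 D=12 ZF=1 PC=8
Step 9: PC=8 exec 'ADD A, D'. After: A=12 B=14 C=6 D=12 ZF=0 PC=9
Step 10: PC=9 exec 'MUL C, 5'. After: A=12 B=14 C=30 D=12 ZF=0 PC=10
Step 11: PC=10 exec 'HALT'. After: A=12 B=14 C=30 D=12 ZF=0 PC=10 HALTED

Answer: 12 14 30 12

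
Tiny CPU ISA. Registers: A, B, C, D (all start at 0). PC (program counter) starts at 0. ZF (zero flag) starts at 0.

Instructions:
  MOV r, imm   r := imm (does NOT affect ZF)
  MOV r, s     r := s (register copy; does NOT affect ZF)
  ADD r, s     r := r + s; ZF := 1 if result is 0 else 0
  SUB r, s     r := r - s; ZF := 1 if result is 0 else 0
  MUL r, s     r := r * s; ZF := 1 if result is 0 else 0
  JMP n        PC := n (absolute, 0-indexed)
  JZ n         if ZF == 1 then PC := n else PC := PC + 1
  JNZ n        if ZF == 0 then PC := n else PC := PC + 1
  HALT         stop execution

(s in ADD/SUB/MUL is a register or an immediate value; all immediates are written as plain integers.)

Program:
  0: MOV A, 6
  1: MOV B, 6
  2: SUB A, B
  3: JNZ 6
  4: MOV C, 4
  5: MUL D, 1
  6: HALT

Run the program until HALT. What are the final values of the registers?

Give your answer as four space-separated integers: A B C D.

Step 1: PC=0 exec 'MOV A, 6'. After: A=6 B=0 C=0 D=0 ZF=0 PC=1
Step 2: PC=1 exec 'MOV B, 6'. After: A=6 B=6 C=0 D=0 ZF=0 PC=2
Step 3: PC=2 exec 'SUB A, B'. After: A=0 B=6 C=0 D=0 ZF=1 PC=3
Step 4: PC=3 exec 'JNZ 6'. After: A=0 B=6 C=0 D=0 ZF=1 PC=4
Step 5: PC=4 exec 'MOV C, 4'. After: A=0 B=6 C=4 D=0 ZF=1 PC=5
Step 6: PC=5 exec 'MUL D, 1'. After: A=0 B=6 C=4 D=0 ZF=1 PC=6
Step 7: PC=6 exec 'HALT'. After: A=0 B=6 C=4 D=0 ZF=1 PC=6 HALTED

Answer: 0 6 4 0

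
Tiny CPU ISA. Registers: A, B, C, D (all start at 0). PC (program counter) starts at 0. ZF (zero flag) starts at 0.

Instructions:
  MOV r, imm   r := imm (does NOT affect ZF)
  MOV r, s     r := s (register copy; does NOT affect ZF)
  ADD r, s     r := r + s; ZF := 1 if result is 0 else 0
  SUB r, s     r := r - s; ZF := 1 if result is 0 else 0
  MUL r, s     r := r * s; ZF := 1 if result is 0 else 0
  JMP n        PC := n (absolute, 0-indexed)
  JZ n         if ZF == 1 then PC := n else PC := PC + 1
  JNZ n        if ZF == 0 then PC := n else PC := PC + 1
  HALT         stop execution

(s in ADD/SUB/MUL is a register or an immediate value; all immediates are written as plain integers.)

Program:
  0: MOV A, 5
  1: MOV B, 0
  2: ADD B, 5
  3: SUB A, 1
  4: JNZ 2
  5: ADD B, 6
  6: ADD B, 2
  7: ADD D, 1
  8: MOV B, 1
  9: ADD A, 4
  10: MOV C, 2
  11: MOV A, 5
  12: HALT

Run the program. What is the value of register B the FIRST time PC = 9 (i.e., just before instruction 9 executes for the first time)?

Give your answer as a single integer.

Step 1: PC=0 exec 'MOV A, 5'. After: A=5 B=0 C=0 D=0 ZF=0 PC=1
Step 2: PC=1 exec 'MOV B, 0'. After: A=5 B=0 C=0 D=0 ZF=0 PC=2
Step 3: PC=2 exec 'ADD B, 5'. After: A=5 B=5 C=0 D=0 ZF=0 PC=3
Step 4: PC=3 exec 'SUB A, 1'. After: A=4 B=5 C=0 D=0 ZF=0 PC=4
Step 5: PC=4 exec 'JNZ 2'. After: A=4 B=5 C=0 D=0 ZF=0 PC=2
Step 6: PC=2 exec 'ADD B, 5'. After: A=4 B=10 C=0 D=0 ZF=0 PC=3
Step 7: PC=3 exec 'SUB A, 1'. After: A=3 B=10 C=0 D=0 ZF=0 PC=4
Step 8: PC=4 exec 'JNZ 2'. After: A=3 B=10 C=0 D=0 ZF=0 PC=2
Step 9: PC=2 exec 'ADD B, 5'. After: A=3 B=15 C=0 D=0 ZF=0 PC=3
Step 10: PC=3 exec 'SUB A, 1'. After: A=2 B=15 C=0 D=0 ZF=0 PC=4
Step 11: PC=4 exec 'JNZ 2'. After: A=2 B=15 C=0 D=0 ZF=0 PC=2
Step 12: PC=2 exec 'ADD B, 5'. After: A=2 B=20 C=0 D=0 ZF=0 PC=3
Step 13: PC=3 exec 'SUB A, 1'. After: A=1 B=20 C=0 D=0 ZF=0 PC=4
Step 14: PC=4 exec 'JNZ 2'. After: A=1 B=20 C=0 D=0 ZF=0 PC=2
Step 15: PC=2 exec 'ADD B, 5'. After: A=1 B=25 C=0 D=0 ZF=0 PC=3
Step 16: PC=3 exec 'SUB A, 1'. After: A=0 B=25 C=0 D=0 ZF=1 PC=4
Step 17: PC=4 exec 'JNZ 2'. After: A=0 B=25 C=0 D=0 ZF=1 PC=5
Step 18: PC=5 exec 'ADD B, 6'. After: A=0 B=31 C=0 D=0 ZF=0 PC=6
Step 19: PC=6 exec 'ADD B, 2'. After: A=0 B=33 C=0 D=0 ZF=0 PC=7
Step 20: PC=7 exec 'ADD D, 1'. After: A=0 B=33 C=0 D=1 ZF=0 PC=8
Step 21: PC=8 exec 'MOV B, 1'. After: A=0 B=1 C=0 D=1 ZF=0 PC=9
First time PC=9: B=1

1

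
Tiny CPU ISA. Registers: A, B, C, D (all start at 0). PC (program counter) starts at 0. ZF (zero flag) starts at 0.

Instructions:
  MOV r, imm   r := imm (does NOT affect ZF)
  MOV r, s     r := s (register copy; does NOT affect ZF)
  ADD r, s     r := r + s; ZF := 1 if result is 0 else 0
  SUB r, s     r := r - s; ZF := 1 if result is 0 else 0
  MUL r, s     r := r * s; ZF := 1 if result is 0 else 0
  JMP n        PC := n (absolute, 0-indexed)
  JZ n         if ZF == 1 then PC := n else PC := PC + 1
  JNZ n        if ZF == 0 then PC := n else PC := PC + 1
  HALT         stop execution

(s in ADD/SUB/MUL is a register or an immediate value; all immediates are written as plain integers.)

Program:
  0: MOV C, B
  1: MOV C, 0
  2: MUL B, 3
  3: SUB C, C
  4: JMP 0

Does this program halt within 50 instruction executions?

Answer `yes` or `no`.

Answer: no

Derivation:
Step 1: PC=0 exec 'MOV C, B'. After: A=0 B=0 C=0 D=0 ZF=0 PC=1
Step 2: PC=1 exec 'MOV C, 0'. After: A=0 B=0 C=0 D=0 ZF=0 PC=2
Step 3: PC=2 exec 'MUL B, 3'. After: A=0 B=0 C=0 D=0 ZF=1 PC=3
Step 4: PC=3 exec 'SUB C, C'. After: A=0 B=0 C=0 D=0 ZF=1 PC=4
Step 5: PC=4 exec 'JMP 0'. After: A=0 B=0 C=0 D=0 ZF=1 PC=0
Step 6: PC=0 exec 'MOV C, B'. After: A=0 B=0 C=0 D=0 ZF=1 PC=1
Step 7: PC=1 exec 'MOV C, 0'. After: A=0 B=0 C=0 D=0 ZF=1 PC=2
Step 8: PC=2 exec 'MUL B, 3'. After: A=0 B=0 C=0 D=0 ZF=1 PC=3
State after step 8 equals state after step 3: the program is in a cycle of length 5 and will never halt.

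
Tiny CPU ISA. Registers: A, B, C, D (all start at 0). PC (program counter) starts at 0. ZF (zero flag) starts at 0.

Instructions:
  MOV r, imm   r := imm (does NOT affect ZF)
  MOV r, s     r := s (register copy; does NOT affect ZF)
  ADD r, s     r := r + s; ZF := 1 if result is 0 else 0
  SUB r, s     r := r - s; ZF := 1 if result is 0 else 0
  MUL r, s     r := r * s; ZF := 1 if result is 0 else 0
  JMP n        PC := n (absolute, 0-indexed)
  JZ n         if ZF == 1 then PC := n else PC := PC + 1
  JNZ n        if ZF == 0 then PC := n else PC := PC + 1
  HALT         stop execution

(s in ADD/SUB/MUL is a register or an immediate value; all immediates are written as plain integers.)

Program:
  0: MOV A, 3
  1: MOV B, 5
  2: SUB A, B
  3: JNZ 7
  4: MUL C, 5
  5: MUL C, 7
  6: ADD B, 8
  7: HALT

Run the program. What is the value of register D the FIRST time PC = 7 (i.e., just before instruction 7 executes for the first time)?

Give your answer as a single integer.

Step 1: PC=0 exec 'MOV A, 3'. After: A=3 B=0 C=0 D=0 ZF=0 PC=1
Step 2: PC=1 exec 'MOV B, 5'. After: A=3 B=5 C=0 D=0 ZF=0 PC=2
Step 3: PC=2 exec 'SUB A, B'. After: A=-2 B=5 C=0 D=0 ZF=0 PC=3
Step 4: PC=3 exec 'JNZ 7'. After: A=-2 B=5 C=0 D=0 ZF=0 PC=7
First time PC=7: D=0

0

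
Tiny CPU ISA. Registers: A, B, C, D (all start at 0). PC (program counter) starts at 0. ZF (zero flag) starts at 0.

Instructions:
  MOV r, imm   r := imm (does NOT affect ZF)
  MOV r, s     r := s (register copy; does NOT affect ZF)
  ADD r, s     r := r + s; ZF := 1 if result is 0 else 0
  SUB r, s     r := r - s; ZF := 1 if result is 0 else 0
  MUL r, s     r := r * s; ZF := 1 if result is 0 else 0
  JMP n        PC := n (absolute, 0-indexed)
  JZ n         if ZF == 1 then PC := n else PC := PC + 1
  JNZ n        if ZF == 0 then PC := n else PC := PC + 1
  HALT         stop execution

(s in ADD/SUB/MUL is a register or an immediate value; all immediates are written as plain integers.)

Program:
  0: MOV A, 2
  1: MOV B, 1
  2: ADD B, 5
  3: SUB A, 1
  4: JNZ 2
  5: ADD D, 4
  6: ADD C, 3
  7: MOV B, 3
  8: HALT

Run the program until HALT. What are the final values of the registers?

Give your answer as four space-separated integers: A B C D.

Step 1: PC=0 exec 'MOV A, 2'. After: A=2 B=0 C=0 D=0 ZF=0 PC=1
Step 2: PC=1 exec 'MOV B, 1'. After: A=2 B=1 C=0 D=0 ZF=0 PC=2
Step 3: PC=2 exec 'ADD B, 5'. After: A=2 B=6 C=0 D=0 ZF=0 PC=3
Step 4: PC=3 exec 'SUB A, 1'. After: A=1 B=6 C=0 D=0 ZF=0 PC=4
Step 5: PC=4 exec 'JNZ 2'. After: A=1 B=6 C=0 D=0 ZF=0 PC=2
Step 6: PC=2 exec 'ADD B, 5'. After: A=1 B=11 C=0 D=0 ZF=0 PC=3
Step 7: PC=3 exec 'SUB A, 1'. After: A=0 B=11 C=0 D=0 ZF=1 PC=4
Step 8: PC=4 exec 'JNZ 2'. After: A=0 B=11 C=0 D=0 ZF=1 PC=5
Step 9: PC=5 exec 'ADD D, 4'. After: A=0 B=11 C=0 D=4 ZF=0 PC=6
Step 10: PC=6 exec 'ADD C, 3'. After: A=0 B=11 C=3 D=4 ZF=0 PC=7
Step 11: PC=7 exec 'MOV B, 3'. After: A=0 B=3 C=3 D=4 ZF=0 PC=8
Step 12: PC=8 exec 'HALT'. After: A=0 B=3 C=3 D=4 ZF=0 PC=8 HALTED

Answer: 0 3 3 4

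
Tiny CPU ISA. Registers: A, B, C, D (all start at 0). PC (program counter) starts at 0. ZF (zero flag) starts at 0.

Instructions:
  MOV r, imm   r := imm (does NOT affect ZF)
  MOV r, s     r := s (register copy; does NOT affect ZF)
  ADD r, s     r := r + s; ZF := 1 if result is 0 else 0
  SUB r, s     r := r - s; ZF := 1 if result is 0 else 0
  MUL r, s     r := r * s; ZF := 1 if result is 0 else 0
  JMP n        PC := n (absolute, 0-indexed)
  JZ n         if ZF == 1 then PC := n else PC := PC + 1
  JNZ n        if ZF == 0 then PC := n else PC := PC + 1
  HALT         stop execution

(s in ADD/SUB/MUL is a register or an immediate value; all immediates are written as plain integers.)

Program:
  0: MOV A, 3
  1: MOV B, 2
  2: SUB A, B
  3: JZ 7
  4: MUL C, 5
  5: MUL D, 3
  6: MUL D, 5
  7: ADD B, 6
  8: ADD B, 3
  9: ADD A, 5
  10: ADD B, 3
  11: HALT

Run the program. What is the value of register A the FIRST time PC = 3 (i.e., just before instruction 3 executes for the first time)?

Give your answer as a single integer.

Step 1: PC=0 exec 'MOV A, 3'. After: A=3 B=0 C=0 D=0 ZF=0 PC=1
Step 2: PC=1 exec 'MOV B, 2'. After: A=3 B=2 C=0 D=0 ZF=0 PC=2
Step 3: PC=2 exec 'SUB A, B'. After: A=1 B=2 C=0 D=0 ZF=0 PC=3
First time PC=3: A=1

1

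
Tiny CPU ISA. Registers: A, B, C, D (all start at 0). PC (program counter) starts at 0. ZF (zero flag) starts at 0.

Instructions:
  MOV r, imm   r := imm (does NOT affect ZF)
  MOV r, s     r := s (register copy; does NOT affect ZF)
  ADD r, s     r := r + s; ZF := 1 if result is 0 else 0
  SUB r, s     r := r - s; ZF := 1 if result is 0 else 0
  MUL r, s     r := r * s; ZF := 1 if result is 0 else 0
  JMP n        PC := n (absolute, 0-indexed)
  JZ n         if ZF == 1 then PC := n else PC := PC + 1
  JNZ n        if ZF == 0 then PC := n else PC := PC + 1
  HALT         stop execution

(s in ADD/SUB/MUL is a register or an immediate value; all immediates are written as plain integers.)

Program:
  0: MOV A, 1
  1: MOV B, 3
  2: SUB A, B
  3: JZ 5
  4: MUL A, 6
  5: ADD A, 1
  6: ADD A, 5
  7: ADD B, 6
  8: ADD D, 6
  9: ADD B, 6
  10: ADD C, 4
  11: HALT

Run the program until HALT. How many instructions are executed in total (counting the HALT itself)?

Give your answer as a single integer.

Answer: 12

Derivation:
Step 1: PC=0 exec 'MOV A, 1'. After: A=1 B=0 C=0 D=0 ZF=0 PC=1
Step 2: PC=1 exec 'MOV B, 3'. After: A=1 B=3 C=0 D=0 ZF=0 PC=2
Step 3: PC=2 exec 'SUB A, B'. After: A=-2 B=3 C=0 D=0 ZF=0 PC=3
Step 4: PC=3 exec 'JZ 5'. After: A=-2 B=3 C=0 D=0 ZF=0 PC=4
Step 5: PC=4 exec 'MUL A, 6'. After: A=-12 B=3 C=0 D=0 ZF=0 PC=5
Step 6: PC=5 exec 'ADD A, 1'. After: A=-11 B=3 C=0 D=0 ZF=0 PC=6
Step 7: PC=6 exec 'ADD A, 5'. After: A=-6 B=3 C=0 D=0 ZF=0 PC=7
Step 8: PC=7 exec 'ADD B, 6'. After: A=-6 B=9 C=0 D=0 ZF=0 PC=8
Step 9: PC=8 exec 'ADD D, 6'. After: A=-6 B=9 C=0 D=6 ZF=0 PC=9
Step 10: PC=9 exec 'ADD B, 6'. After: A=-6 B=15 C=0 D=6 ZF=0 PC=10
Step 11: PC=10 exec 'ADD C, 4'. After: A=-6 B=15 C=4 D=6 ZF=0 PC=11
Step 12: PC=11 exec 'HALT'. After: A=-6 B=15 C=4 D=6 ZF=0 PC=11 HALTED
Total instructions executed: 12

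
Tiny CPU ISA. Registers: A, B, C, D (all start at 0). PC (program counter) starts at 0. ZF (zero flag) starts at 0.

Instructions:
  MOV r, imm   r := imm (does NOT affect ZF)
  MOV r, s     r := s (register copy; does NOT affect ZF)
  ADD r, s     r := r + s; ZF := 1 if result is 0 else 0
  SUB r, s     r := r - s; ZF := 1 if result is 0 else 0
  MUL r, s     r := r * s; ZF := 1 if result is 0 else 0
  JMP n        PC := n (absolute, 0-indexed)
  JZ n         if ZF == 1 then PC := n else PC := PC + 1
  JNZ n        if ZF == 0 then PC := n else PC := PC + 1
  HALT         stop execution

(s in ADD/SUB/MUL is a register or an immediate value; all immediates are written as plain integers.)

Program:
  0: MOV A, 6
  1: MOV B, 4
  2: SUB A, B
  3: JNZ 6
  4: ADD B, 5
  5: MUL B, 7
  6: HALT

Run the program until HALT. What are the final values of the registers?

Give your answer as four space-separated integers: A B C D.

Step 1: PC=0 exec 'MOV A, 6'. After: A=6 B=0 C=0 D=0 ZF=0 PC=1
Step 2: PC=1 exec 'MOV B, 4'. After: A=6 B=4 C=0 D=0 ZF=0 PC=2
Step 3: PC=2 exec 'SUB A, B'. After: A=2 B=4 C=0 D=0 ZF=0 PC=3
Step 4: PC=3 exec 'JNZ 6'. After: A=2 B=4 C=0 D=0 ZF=0 PC=6
Step 5: PC=6 exec 'HALT'. After: A=2 B=4 C=0 D=0 ZF=0 PC=6 HALTED

Answer: 2 4 0 0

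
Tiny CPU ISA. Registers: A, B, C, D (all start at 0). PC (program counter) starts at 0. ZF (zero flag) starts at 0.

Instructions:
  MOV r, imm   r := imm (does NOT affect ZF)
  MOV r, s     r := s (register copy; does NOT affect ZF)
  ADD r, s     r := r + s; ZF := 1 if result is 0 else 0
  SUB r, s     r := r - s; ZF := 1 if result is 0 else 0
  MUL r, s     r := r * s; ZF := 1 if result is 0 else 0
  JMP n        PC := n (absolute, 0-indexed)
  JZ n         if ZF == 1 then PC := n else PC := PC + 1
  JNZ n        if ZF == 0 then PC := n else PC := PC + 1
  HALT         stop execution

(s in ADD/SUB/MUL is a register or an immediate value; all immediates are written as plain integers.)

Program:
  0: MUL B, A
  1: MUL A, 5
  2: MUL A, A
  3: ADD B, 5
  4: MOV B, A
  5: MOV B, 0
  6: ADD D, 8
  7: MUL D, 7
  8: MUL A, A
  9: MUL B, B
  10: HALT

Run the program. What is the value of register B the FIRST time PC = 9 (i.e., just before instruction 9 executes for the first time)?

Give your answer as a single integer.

Step 1: PC=0 exec 'MUL B, A'. After: A=0 B=0 C=0 D=0 ZF=1 PC=1
Step 2: PC=1 exec 'MUL A, 5'. After: A=0 B=0 C=0 D=0 ZF=1 PC=2
Step 3: PC=2 exec 'MUL A, A'. After: A=0 B=0 C=0 D=0 ZF=1 PC=3
Step 4: PC=3 exec 'ADD B, 5'. After: A=0 B=5 C=0 D=0 ZF=0 PC=4
Step 5: PC=4 exec 'MOV B, A'. After: A=0 B=0 C=0 D=0 ZF=0 PC=5
Step 6: PC=5 exec 'MOV B, 0'. After: A=0 B=0 C=0 D=0 ZF=0 PC=6
Step 7: PC=6 exec 'ADD D, 8'. After: A=0 B=0 C=0 D=8 ZF=0 PC=7
Step 8: PC=7 exec 'MUL D, 7'. After: A=0 B=0 C=0 D=56 ZF=0 PC=8
Step 9: PC=8 exec 'MUL A, A'. After: A=0 B=0 C=0 D=56 ZF=1 PC=9
First time PC=9: B=0

0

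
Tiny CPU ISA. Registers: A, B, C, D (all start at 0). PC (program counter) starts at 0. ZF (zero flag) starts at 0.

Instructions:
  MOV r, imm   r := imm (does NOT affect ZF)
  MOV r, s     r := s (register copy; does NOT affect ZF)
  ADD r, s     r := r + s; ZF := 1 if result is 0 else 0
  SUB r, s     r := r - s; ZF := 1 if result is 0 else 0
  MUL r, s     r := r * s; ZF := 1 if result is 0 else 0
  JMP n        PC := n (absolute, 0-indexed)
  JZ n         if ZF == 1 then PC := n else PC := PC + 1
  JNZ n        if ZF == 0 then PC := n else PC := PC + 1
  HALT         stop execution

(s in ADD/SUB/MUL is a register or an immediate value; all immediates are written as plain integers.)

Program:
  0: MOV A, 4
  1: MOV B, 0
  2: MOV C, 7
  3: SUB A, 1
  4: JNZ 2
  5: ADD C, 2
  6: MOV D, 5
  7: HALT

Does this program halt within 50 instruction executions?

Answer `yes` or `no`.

Step 1: PC=0 exec 'MOV A, 4'. After: A=4 B=0 C=0 D=0 ZF=0 PC=1
Step 2: PC=1 exec 'MOV B, 0'. After: A=4 B=0 C=0 D=0 ZF=0 PC=2
Step 3: PC=2 exec 'MOV C, 7'. After: A=4 B=0 C=7 D=0 ZF=0 PC=3
Step 4: PC=3 exec 'SUB A, 1'. After: A=3 B=0 C=7 D=0 ZF=0 PC=4
Step 5: PC=4 exec 'JNZ 2'. After: A=3 B=0 C=7 D=0 ZF=0 PC=2
Step 6: PC=2 exec 'MOV C, 7'. After: A=3 B=0 C=7 D=0 ZF=0 PC=3
Step 7: PC=3 exec 'SUB A, 1'. After: A=2 B=0 C=7 D=0 ZF=0 PC=4
Step 8: PC=4 exec 'JNZ 2'. After: A=2 B=0 C=7 D=0 ZF=0 PC=2
Step 9: PC=2 exec 'MOV C, 7'. After: A=2 B=0 C=7 D=0 ZF=0 PC=3
Step 10: PC=3 exec 'SUB A, 1'. After: A=1 B=0 C=7 D=0 ZF=0 PC=4
Step 11: PC=4 exec 'JNZ 2'. After: A=1 B=0 C=7 D=0 ZF=0 PC=2
Step 12: PC=2 exec 'MOV C, 7'. After: A=1 B=0 C=7 D=0 ZF=0 PC=3
Step 13: PC=3 exec 'SUB A, 1'. After: A=0 B=0 C=7 D=0 ZF=1 PC=4
Step 14: PC=4 exec 'JNZ 2'. After: A=0 B=0 C=7 D=0 ZF=1 PC=5
Step 15: PC=5 exec 'ADD C, 2'. After: A=0 B=0 C=9 D=0 ZF=0 PC=6
Step 16: PC=6 exec 'MOV D, 5'. After: A=0 B=0 C=9 D=5 ZF=0 PC=7
Step 17: PC=7 exec 'HALT'. After: A=0 B=0 C=9 D=5 ZF=0 PC=7 HALTED

Answer: yes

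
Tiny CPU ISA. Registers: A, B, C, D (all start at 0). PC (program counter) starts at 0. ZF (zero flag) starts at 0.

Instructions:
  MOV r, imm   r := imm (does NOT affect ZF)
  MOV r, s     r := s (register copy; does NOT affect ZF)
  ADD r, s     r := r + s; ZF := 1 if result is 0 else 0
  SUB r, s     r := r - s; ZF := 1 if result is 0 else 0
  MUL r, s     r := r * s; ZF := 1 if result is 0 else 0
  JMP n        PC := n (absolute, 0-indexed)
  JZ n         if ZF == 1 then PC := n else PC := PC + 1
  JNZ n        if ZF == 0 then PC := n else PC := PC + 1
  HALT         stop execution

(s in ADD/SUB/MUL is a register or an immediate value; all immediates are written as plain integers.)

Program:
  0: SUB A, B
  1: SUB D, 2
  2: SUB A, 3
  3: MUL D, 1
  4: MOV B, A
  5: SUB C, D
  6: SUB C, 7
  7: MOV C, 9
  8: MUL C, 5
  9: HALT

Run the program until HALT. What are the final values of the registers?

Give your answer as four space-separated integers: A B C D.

Answer: -3 -3 45 -2

Derivation:
Step 1: PC=0 exec 'SUB A, B'. After: A=0 B=0 C=0 D=0 ZF=1 PC=1
Step 2: PC=1 exec 'SUB D, 2'. After: A=0 B=0 C=0 D=-2 ZF=0 PC=2
Step 3: PC=2 exec 'SUB A, 3'. After: A=-3 B=0 C=0 D=-2 ZF=0 PC=3
Step 4: PC=3 exec 'MUL D, 1'. After: A=-3 B=0 C=0 D=-2 ZF=0 PC=4
Step 5: PC=4 exec 'MOV B, A'. After: A=-3 B=-3 C=0 D=-2 ZF=0 PC=5
Step 6: PC=5 exec 'SUB C, D'. After: A=-3 B=-3 C=2 D=-2 ZF=0 PC=6
Step 7: PC=6 exec 'SUB C, 7'. After: A=-3 B=-3 C=-5 D=-2 ZF=0 PC=7
Step 8: PC=7 exec 'MOV C, 9'. After: A=-3 B=-3 C=9 D=-2 ZF=0 PC=8
Step 9: PC=8 exec 'MUL C, 5'. After: A=-3 B=-3 C=45 D=-2 ZF=0 PC=9
Step 10: PC=9 exec 'HALT'. After: A=-3 B=-3 C=45 D=-2 ZF=0 PC=9 HALTED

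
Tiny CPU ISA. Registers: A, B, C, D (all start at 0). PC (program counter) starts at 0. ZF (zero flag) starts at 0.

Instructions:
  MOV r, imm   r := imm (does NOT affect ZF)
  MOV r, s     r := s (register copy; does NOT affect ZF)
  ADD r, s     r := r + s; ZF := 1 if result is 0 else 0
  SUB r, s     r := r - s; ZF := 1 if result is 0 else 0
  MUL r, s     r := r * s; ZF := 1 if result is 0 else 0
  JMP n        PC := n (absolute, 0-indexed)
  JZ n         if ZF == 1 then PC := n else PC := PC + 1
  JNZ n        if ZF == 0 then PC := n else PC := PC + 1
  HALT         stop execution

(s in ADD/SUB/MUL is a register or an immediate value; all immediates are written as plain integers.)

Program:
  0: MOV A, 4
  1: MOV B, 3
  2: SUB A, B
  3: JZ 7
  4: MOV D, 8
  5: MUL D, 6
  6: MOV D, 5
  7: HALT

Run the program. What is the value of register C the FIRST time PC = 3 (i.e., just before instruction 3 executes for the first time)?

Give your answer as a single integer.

Step 1: PC=0 exec 'MOV A, 4'. After: A=4 B=0 C=0 D=0 ZF=0 PC=1
Step 2: PC=1 exec 'MOV B, 3'. After: A=4 B=3 C=0 D=0 ZF=0 PC=2
Step 3: PC=2 exec 'SUB A, B'. After: A=1 B=3 C=0 D=0 ZF=0 PC=3
First time PC=3: C=0

0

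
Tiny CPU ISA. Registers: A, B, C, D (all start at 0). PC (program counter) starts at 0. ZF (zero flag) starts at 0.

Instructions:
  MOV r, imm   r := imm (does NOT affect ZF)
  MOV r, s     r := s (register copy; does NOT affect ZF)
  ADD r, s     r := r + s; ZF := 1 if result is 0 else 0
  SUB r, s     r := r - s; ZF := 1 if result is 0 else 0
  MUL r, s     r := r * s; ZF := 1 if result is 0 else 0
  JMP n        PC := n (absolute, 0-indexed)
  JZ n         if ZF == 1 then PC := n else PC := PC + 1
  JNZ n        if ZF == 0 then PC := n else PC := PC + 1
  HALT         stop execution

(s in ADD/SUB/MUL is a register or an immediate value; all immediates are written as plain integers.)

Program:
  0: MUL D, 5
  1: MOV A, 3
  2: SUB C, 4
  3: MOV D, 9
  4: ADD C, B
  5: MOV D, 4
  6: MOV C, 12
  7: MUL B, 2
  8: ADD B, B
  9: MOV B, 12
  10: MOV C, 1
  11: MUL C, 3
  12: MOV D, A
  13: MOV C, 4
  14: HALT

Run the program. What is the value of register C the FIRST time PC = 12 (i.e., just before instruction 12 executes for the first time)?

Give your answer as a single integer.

Step 1: PC=0 exec 'MUL D, 5'. After: A=0 B=0 C=0 D=0 ZF=1 PC=1
Step 2: PC=1 exec 'MOV A, 3'. After: A=3 B=0 C=0 D=0 ZF=1 PC=2
Step 3: PC=2 exec 'SUB C, 4'. After: A=3 B=0 C=-4 D=0 ZF=0 PC=3
Step 4: PC=3 exec 'MOV D, 9'. After: A=3 B=0 C=-4 D=9 ZF=0 PC=4
Step 5: PC=4 exec 'ADD C, B'. After: A=3 B=0 C=-4 D=9 ZF=0 PC=5
Step 6: PC=5 exec 'MOV D, 4'. After: A=3 B=0 C=-4 D=4 ZF=0 PC=6
Step 7: PC=6 exec 'MOV C, 12'. After: A=3 B=0 C=12 D=4 ZF=0 PC=7
Step 8: PC=7 exec 'MUL B, 2'. After: A=3 B=0 C=12 D=4 ZF=1 PC=8
Step 9: PC=8 exec 'ADD B, B'. After: A=3 B=0 C=12 D=4 ZF=1 PC=9
Step 10: PC=9 exec 'MOV B, 12'. After: A=3 B=12 C=12 D=4 ZF=1 PC=10
Step 11: PC=10 exec 'MOV C, 1'. After: A=3 B=12 C=1 D=4 ZF=1 PC=11
Step 12: PC=11 exec 'MUL C, 3'. After: A=3 B=12 C=3 D=4 ZF=0 PC=12
First time PC=12: C=3

3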